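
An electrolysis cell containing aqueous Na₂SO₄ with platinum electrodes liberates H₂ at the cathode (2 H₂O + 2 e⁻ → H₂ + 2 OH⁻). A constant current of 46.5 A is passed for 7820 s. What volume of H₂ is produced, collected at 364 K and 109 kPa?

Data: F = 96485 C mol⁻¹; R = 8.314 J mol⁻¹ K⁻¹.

Q = I·t = 46.50 A × 7820.0 s = 363600 C.
n(e⁻) = Q/F = 363600 / 96485 = 3.769 mol.
2 electrons are transferred per H₂ molecule, so n(H₂) = 3.769 / 2 = 1.884 mol.
V = nRT/P = (1.884 × 8.314 × 364) / (109 × 10³ Pa) = 0.0523 m³ = 52.3 L.

52.3 L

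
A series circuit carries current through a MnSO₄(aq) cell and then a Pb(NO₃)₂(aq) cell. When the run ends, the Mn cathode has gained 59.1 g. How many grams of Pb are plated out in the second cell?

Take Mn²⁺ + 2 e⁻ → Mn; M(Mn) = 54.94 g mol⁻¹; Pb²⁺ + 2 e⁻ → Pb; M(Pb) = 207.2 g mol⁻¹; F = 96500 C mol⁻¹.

223 g

n(Mn) = 59.1 / 54.94 = 1.076 mol.
Since Mn²⁺ + 2 e⁻ → Mn, n(e⁻) passed = 2 × 1.076 = 2.151 mol.
Cells in series carry the same charge, so the same 2.151 mol of electrons passes through cell 2.
Pb²⁺ + 2 e⁻ → Pb, so n(Pb) = 2.151 / 2 = 1.076 mol.
m(Pb) = 1.076 × 207.2 = 223 g.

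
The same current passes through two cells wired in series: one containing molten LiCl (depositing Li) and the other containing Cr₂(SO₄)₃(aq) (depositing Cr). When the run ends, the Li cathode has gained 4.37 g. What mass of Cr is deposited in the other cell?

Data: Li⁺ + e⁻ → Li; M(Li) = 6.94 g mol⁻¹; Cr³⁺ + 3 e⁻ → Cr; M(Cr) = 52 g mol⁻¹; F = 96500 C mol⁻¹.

n(Li) = 4.37 / 6.94 = 0.6297 mol.
Since Li⁺ + e⁻ → Li, n(e⁻) passed = 1 × 0.6297 = 0.6297 mol.
Cells in series carry the same charge, so the same 0.6297 mol of electrons passes through cell 2.
Cr³⁺ + 3 e⁻ → Cr, so n(Cr) = 0.6297 / 3 = 0.2099 mol.
m(Cr) = 0.2099 × 52 = 10.9 g.

10.9 g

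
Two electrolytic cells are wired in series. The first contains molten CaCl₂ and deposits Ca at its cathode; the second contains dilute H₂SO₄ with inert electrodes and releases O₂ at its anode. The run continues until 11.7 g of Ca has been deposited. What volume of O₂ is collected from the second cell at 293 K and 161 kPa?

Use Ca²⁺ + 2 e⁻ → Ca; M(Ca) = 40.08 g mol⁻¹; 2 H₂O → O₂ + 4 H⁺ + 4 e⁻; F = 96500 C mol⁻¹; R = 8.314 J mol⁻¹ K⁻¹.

n(Ca) = 11.7 / 40.08 = 0.2919 mol, so n(e⁻) = 2 × 0.2919 = 0.5838 mol.
The cells are in series, so the same 0.5838 mol of electrons passes through the second cell.
2 H₂O → O₂ + 4 H⁺ + 4 e⁻ — 4 mol e⁻ per mol O₂, so n(O₂) = 0.5838/4 = 0.1460 mol.
V = nRT/P = (0.1460 × 8.314 × 293) / (161 × 10³) = 0.00221 m³ = 2.21 L.

2.21 L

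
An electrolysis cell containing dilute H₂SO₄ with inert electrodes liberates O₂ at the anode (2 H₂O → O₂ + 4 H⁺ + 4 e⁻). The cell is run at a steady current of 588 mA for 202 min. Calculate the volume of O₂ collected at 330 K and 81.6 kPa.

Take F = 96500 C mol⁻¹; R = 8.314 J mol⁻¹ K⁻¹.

Q = I·t = 0.5880 A × 12120 s = 7127 C.
n(e⁻) = Q/F = 7127 / 96500 = 0.07385 mol.
4 electrons are transferred per O₂ molecule, so n(O₂) = 0.07385 / 4 = 0.01846 mol.
V = nRT/P = (0.01846 × 8.314 × 330) / (81.6 × 10³ Pa) = 6.21 × 10⁻⁴ m³ = 0.621 L.

0.621 L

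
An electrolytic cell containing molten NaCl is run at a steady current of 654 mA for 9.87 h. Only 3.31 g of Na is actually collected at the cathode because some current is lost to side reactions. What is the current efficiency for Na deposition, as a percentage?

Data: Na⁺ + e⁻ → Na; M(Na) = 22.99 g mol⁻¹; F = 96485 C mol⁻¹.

59.8 %

Q = I·t = 0.6540 × 35532 = 23240 C; n(e⁻) = 23240/96485 = 0.2408 mol.
Theoretical n(Na) = n(e⁻)/1 = 0.2408 mol, i.e. m_theo = 0.2408 × 22.99 = 5.537 g.
Efficiency = m_actual / m_theo = 3.31 / 5.537 = 59.8 %.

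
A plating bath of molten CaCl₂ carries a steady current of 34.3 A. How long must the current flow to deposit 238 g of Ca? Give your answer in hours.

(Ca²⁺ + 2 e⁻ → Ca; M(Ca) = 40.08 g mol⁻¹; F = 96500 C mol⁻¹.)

9.28 h

n(Ca) = m/M = 238 / 40.08 = 5.938 mol.
Each Ca atom requires 2 electrons, so n(e⁻) = 2 × 5.938 = 11.88 mol.
Q = n(e⁻)·F = 11.88 × 96500 = 1146000 C.
t = Q/I = 1146000 / 34.30 A = 33410 s = 9.28 h.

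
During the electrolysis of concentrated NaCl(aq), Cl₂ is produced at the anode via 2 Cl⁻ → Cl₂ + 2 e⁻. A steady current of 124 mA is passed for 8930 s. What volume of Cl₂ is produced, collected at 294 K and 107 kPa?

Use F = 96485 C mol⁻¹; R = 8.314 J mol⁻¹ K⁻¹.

0.131 L

Q = I·t = 0.1240 A × 8930.0 s = 1107 C.
n(e⁻) = Q/F = 1107 / 96485 = 0.01148 mol.
2 electrons are transferred per Cl₂ molecule, so n(Cl₂) = 0.01148 / 2 = 0.005738 mol.
V = nRT/P = (0.005738 × 8.314 × 294) / (107 × 10³ Pa) = 1.31 × 10⁻⁴ m³ = 0.131 L.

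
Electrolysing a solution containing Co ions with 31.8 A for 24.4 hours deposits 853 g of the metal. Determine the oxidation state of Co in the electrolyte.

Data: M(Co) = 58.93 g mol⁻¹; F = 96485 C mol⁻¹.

Q = I·t = 31.80 A × 87840 s = 2793000 C, so n(e⁻) = 2793000/96485 = 28.95 mol.
n(Co) deposited = 853 / 58.93 = 14.47 mol.
Electrons per atom = n(e⁻)/n(Co) = 28.95 / 14.47 = 2.00 ≈ 2, so the ion is Co²⁺.

+2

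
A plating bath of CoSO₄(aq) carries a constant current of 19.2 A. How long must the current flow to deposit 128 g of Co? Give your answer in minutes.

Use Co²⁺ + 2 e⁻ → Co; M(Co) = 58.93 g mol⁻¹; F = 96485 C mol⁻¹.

364 min

n(Co) = m/M = 128 / 58.93 = 2.172 mol.
Each Co atom requires 2 electrons, so n(e⁻) = 2 × 2.172 = 4.344 mol.
Q = n(e⁻)·F = 4.344 × 96485 = 419100 C.
t = Q/I = 419100 / 19.20 A = 21830 s = 364 min.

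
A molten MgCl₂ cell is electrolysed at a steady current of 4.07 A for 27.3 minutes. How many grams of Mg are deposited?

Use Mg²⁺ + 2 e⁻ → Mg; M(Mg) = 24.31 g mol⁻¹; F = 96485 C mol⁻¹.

Q = I·t = 4.070 A × 1638.0 s = 6667 C.
n(e⁻) = Q/F = 6667 / 96485 = 0.06910 mol.
Mg²⁺ + 2 e⁻ → Mg, so n(Mg) = n(e⁻)/2 = 0.03455 mol.
m = n·M = 0.03455 × 24.31 = 0.840 g.

0.840 g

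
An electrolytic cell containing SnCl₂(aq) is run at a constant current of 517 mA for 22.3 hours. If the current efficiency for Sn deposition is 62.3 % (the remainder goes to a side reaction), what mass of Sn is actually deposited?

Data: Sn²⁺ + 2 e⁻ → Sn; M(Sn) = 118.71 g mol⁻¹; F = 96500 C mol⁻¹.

Q = I·t = 0.5170 × 80280 = 41500 C.
n(e⁻) = 41500/96500 = 0.4301 mol; theoretically n(Sn) = 0.4301/2 = 0.2151 mol, m_theo = 25.53 g.
At 62.3 % efficiency, m_actual = 0.623 × 25.53 = 15.9 g.

15.9 g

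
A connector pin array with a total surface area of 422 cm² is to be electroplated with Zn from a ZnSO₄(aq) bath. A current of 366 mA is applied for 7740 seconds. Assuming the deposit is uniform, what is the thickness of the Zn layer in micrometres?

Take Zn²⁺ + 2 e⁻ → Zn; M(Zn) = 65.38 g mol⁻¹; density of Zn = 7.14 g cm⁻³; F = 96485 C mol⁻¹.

3.19 μm

Q = I·t = 0.3660 × 7740.0 = 2833 C; n(e⁻) = 0.02936 mol.
n(Zn) = n(e⁻)/2 = 0.01468 mol, so m = 0.01468 × 65.38 = 0.9598 g.
Volume = m/ρ = 0.9598 / 7.14 = 0.1344 cm³.
Thickness = V/A = 0.1344 / 422 = 3.19 × 10⁻⁴ cm = 3.19 μm.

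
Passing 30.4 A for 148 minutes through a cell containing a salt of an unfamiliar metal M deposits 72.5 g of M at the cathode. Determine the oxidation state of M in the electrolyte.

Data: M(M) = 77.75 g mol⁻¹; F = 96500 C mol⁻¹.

Q = I·t = 30.40 A × 8880.0 s = 270000 C, so n(e⁻) = 270000/96500 = 2.797 mol.
n(M) deposited = 72.5 / 77.75 = 0.9325 mol.
Electrons per atom = n(e⁻)/n(M) = 2.797 / 0.9325 = 3.00 ≈ 3, so the ion is M³⁺.

+3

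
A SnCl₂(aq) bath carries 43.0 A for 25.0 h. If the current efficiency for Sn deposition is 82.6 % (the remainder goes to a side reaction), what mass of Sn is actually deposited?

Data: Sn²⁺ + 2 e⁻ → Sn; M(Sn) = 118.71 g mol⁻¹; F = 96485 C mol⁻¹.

1970 g

Q = I·t = 43.00 × 90000 = 3870000 C.
n(e⁻) = 3870000/96485 = 40.11 mol; theoretically n(Sn) = 40.11/2 = 20.05 mol, m_theo = 2381 g.
At 82.6 % efficiency, m_actual = 0.826 × 2381 = 1970 g.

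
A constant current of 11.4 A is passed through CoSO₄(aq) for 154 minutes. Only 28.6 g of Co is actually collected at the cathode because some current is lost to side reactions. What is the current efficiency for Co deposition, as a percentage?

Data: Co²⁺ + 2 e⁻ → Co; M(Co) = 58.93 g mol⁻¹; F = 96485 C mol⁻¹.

88.9 %

Q = I·t = 11.40 × 9240.0 = 105300 C; n(e⁻) = 105300/96485 = 1.092 mol.
Theoretical n(Co) = n(e⁻)/2 = 0.5459 mol, i.e. m_theo = 0.5459 × 58.93 = 32.17 g.
Efficiency = m_actual / m_theo = 28.6 / 32.17 = 88.9 %.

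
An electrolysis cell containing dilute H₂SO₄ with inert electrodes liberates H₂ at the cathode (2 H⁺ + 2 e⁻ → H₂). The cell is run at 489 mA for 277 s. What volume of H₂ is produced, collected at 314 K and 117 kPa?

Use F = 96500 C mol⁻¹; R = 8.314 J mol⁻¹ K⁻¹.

Q = I·t = 0.4890 A × 277.00 s = 135.5 C.
n(e⁻) = Q/F = 135.5 / 96500 = 0.001404 mol.
2 electrons are transferred per H₂ molecule, so n(H₂) = 0.001404 / 2 = 0.0007018 mol.
V = nRT/P = (0.0007018 × 8.314 × 314) / (117 × 10³ Pa) = 1.57 × 10⁻⁵ m³ = 0.0157 L.

0.0157 L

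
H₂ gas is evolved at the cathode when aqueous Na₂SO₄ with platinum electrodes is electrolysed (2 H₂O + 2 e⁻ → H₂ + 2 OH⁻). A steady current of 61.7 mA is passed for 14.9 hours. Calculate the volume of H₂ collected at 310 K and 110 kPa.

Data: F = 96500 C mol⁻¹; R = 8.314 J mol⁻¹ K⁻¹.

0.402 L

Q = I·t = 0.06170 A × 53640 s = 3310 C.
n(e⁻) = Q/F = 3310 / 96500 = 0.03430 mol.
2 electrons are transferred per H₂ molecule, so n(H₂) = 0.03430 / 2 = 0.01715 mol.
V = nRT/P = (0.01715 × 8.314 × 310) / (110 × 10³ Pa) = 4.02 × 10⁻⁴ m³ = 0.402 L.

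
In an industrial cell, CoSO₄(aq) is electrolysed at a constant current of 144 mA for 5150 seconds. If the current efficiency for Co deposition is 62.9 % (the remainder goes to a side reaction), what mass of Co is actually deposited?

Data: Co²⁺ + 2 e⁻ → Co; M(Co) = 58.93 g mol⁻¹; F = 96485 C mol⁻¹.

0.142 g

Q = I·t = 0.1440 × 5150.0 = 741.6 C.
n(e⁻) = 741.6/96485 = 0.007686 mol; theoretically n(Co) = 0.007686/2 = 0.003843 mol, m_theo = 0.2265 g.
At 62.9 % efficiency, m_actual = 0.629 × 0.2265 = 0.142 g.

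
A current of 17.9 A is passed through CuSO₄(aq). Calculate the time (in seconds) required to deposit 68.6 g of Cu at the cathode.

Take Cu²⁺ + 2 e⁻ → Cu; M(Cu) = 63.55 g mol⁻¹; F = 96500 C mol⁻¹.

n(Cu) = m/M = 68.6 / 63.55 = 1.079 mol.
Each Cu atom requires 2 electrons, so n(e⁻) = 2 × 1.079 = 2.159 mol.
Q = n(e⁻)·F = 2.159 × 96500 = 208300 C.
t = Q/I = 208300 / 17.90 A = 11640 s.

11600 s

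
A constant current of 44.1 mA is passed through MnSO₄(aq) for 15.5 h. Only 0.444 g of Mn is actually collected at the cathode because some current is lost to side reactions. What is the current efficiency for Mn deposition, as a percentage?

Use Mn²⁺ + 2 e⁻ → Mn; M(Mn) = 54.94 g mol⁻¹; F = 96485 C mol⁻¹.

63.4 %

Q = I·t = 0.04410 × 55800 = 2461 C; n(e⁻) = 2461/96485 = 0.02550 mol.
Theoretical n(Mn) = n(e⁻)/2 = 0.01275 mol, i.e. m_theo = 0.01275 × 54.94 = 0.7006 g.
Efficiency = m_actual / m_theo = 0.444 / 0.7006 = 63.4 %.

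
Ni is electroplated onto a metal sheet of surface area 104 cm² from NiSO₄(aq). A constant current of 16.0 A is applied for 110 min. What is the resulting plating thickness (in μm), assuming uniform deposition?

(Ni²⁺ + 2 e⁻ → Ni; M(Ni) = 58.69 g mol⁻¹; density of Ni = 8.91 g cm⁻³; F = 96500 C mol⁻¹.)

347 μm

Q = I·t = 16.00 × 6600.0 = 105600 C; n(e⁻) = 1.094 mol.
n(Ni) = n(e⁻)/2 = 0.5472 mol, so m = 0.5472 × 58.69 = 32.11 g.
Volume = m/ρ = 32.11 / 8.91 = 3.604 cm³.
Thickness = V/A = 3.604 / 104 = 0.0347 cm = 347 μm.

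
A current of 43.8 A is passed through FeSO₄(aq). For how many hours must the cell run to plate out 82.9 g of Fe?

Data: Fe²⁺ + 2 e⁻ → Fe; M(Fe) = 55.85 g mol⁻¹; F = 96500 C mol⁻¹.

1.82 h

n(Fe) = m/M = 82.9 / 55.85 = 1.484 mol.
Each Fe atom requires 2 electrons, so n(e⁻) = 2 × 1.484 = 2.969 mol.
Q = n(e⁻)·F = 2.969 × 96500 = 286500 C.
t = Q/I = 286500 / 43.80 A = 6541 s = 1.82 h.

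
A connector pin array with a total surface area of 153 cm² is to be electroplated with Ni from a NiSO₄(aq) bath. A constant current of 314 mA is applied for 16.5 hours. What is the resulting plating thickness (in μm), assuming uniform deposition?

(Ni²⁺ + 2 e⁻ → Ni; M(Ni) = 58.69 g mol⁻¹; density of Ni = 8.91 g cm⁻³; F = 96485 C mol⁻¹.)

Q = I·t = 0.3140 × 59400 = 18650 C; n(e⁻) = 0.1933 mol.
n(Ni) = n(e⁻)/2 = 0.09666 mol, so m = 0.09666 × 58.69 = 5.673 g.
Volume = m/ρ = 5.673 / 8.91 = 0.6367 cm³.
Thickness = V/A = 0.6367 / 153 = 0.00416 cm = 41.6 μm.

41.6 μm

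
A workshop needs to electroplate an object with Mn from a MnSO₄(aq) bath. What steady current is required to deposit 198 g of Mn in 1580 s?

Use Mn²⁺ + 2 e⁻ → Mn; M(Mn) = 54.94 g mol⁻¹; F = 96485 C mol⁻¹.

n(Mn) = 198 / 54.94 = 3.604 mol.
n(e⁻) = 2 × 3.604 = 7.208 mol.
Q = n(e⁻)·F = 7.208 × 96485 = 695500 C.
I = Q/t = 695500 / 1580.0 s = 440 A.

440 A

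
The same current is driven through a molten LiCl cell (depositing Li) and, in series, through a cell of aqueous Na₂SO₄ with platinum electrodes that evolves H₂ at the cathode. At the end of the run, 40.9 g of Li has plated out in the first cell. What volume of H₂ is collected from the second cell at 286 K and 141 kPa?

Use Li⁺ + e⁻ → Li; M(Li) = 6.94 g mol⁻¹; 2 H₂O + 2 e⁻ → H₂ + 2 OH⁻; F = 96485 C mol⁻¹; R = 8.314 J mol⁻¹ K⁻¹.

49.7 L

n(Li) = 40.9 / 6.94 = 5.893 mol, so n(e⁻) = 1 × 5.893 = 5.893 mol.
The cells are in series, so the same 5.893 mol of electrons passes through the second cell.
2 H₂O + 2 e⁻ → H₂ + 2 OH⁻ — 2 mol e⁻ per mol H₂, so n(H₂) = 5.893/2 = 2.947 mol.
V = nRT/P = (2.947 × 8.314 × 286) / (141 × 10³) = 0.0497 m³ = 49.7 L.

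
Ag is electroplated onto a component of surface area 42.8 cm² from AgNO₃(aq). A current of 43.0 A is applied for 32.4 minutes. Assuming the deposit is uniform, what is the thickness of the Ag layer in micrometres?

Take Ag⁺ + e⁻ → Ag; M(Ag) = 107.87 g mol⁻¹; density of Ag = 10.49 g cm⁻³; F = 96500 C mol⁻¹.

Q = I·t = 43.00 × 1944.0 = 83590 C; n(e⁻) = 0.8662 mol.
n(Ag) = n(e⁻)/1 = 0.8662 mol, so m = 0.8662 × 107.87 = 93.44 g.
Volume = m/ρ = 93.44 / 10.49 = 8.908 cm³.
Thickness = V/A = 8.908 / 42.8 = 0.208 cm = 2080 μm.

2080 μm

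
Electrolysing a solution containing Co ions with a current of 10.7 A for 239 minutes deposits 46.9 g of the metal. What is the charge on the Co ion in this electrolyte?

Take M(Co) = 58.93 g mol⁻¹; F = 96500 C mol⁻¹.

+2

Q = I·t = 10.70 A × 14340 s = 153400 C, so n(e⁻) = 153400/96500 = 1.590 mol.
n(Co) deposited = 46.9 / 58.93 = 0.7959 mol.
Electrons per atom = n(e⁻)/n(Co) = 1.590 / 0.7959 = 2.00 ≈ 2, so the ion is Co²⁺.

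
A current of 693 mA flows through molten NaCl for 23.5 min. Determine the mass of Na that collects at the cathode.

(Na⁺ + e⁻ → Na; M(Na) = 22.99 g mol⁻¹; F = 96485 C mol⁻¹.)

Q = I·t = 0.6930 A × 1410.0 s = 977.1 C.
n(e⁻) = Q/F = 977.1 / 96485 = 0.01013 mol.
Na⁺ + e⁻ → Na, so n(Na) = n(e⁻)/1 = 0.01013 mol.
m = n·M = 0.01013 × 22.99 = 0.233 g.

0.233 g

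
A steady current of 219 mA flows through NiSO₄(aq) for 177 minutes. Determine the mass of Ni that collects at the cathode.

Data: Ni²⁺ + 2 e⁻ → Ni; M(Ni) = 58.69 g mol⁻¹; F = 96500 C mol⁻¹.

0.707 g

Q = I·t = 0.2190 A × 10620 s = 2326 C.
n(e⁻) = Q/F = 2326 / 96500 = 0.02410 mol.
Ni²⁺ + 2 e⁻ → Ni, so n(Ni) = n(e⁻)/2 = 0.01205 mol.
m = n·M = 0.01205 × 58.69 = 0.707 g.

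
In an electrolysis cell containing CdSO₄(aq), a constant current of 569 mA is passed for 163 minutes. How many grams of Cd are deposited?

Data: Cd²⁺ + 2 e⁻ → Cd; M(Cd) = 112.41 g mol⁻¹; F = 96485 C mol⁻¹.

Q = I·t = 0.5690 A × 9780.0 s = 5565 C.
n(e⁻) = Q/F = 5565 / 96485 = 0.05768 mol.
Cd²⁺ + 2 e⁻ → Cd, so n(Cd) = n(e⁻)/2 = 0.02884 mol.
m = n·M = 0.02884 × 112.41 = 3.24 g.

3.24 g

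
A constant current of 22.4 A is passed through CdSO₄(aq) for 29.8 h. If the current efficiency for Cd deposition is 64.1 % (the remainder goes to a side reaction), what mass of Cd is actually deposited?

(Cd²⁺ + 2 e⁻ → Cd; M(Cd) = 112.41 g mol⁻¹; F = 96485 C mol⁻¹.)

Q = I·t = 22.40 × 107280 = 2403000 C.
n(e⁻) = 2403000/96485 = 24.91 mol; theoretically n(Cd) = 24.91/2 = 12.45 mol, m_theo = 1400 g.
At 64.1 % efficiency, m_actual = 0.641 × 1400 = 897 g.

897 g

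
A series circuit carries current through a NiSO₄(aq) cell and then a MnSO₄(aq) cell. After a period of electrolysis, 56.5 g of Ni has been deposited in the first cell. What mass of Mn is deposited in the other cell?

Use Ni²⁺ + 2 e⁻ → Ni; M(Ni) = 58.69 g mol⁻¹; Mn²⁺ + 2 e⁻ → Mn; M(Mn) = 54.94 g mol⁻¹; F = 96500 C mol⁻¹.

52.9 g

n(Ni) = 56.5 / 58.69 = 0.9627 mol.
Since Ni²⁺ + 2 e⁻ → Ni, n(e⁻) passed = 2 × 0.9627 = 1.925 mol.
Cells in series carry the same charge, so the same 1.925 mol of electrons passes through cell 2.
Mn²⁺ + 2 e⁻ → Mn, so n(Mn) = 1.925 / 2 = 0.9627 mol.
m(Mn) = 0.9627 × 54.94 = 52.9 g.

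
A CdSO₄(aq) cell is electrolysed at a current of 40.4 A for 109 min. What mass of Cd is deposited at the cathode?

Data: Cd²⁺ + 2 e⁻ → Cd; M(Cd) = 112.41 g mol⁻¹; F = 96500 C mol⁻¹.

154 g

Q = I·t = 40.40 A × 6540.0 s = 264200 C.
n(e⁻) = Q/F = 264200 / 96500 = 2.738 mol.
Cd²⁺ + 2 e⁻ → Cd, so n(Cd) = n(e⁻)/2 = 1.369 mol.
m = n·M = 1.369 × 112.41 = 154 g.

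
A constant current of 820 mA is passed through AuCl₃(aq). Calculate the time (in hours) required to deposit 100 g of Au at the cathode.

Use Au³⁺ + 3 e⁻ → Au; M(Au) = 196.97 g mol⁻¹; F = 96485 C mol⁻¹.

n(Au) = m/M = 100 / 196.97 = 0.5077 mol.
Each Au atom requires 3 electrons, so n(e⁻) = 3 × 0.5077 = 1.523 mol.
Q = n(e⁻)·F = 1.523 × 96485 = 147000 C.
t = Q/I = 147000 / 0.8200 A = 179200 s = 49.8 h.

49.8 h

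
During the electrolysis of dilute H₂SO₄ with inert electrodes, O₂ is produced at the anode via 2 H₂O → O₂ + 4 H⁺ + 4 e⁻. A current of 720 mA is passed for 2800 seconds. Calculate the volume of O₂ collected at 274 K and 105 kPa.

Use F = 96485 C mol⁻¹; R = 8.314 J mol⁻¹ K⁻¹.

0.113 L

Q = I·t = 0.7200 A × 2800.0 s = 2016 C.
n(e⁻) = Q/F = 2016 / 96485 = 0.02089 mol.
4 electrons are transferred per O₂ molecule, so n(O₂) = 0.02089 / 4 = 0.005224 mol.
V = nRT/P = (0.005224 × 8.314 × 274) / (105 × 10³ Pa) = 1.13 × 10⁻⁴ m³ = 0.113 L.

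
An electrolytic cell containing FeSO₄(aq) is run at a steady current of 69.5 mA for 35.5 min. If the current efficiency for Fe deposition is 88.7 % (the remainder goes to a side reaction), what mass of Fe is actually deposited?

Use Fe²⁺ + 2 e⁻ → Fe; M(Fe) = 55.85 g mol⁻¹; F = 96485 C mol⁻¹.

0.0380 g

Q = I·t = 0.06950 × 2130.0 = 148.0 C.
n(e⁻) = 148.0/96485 = 0.001534 mol; theoretically n(Fe) = 0.001534/2 = 0.0007671 mol, m_theo = 0.04284 g.
At 88.7 % efficiency, m_actual = 0.887 × 0.04284 = 0.0380 g.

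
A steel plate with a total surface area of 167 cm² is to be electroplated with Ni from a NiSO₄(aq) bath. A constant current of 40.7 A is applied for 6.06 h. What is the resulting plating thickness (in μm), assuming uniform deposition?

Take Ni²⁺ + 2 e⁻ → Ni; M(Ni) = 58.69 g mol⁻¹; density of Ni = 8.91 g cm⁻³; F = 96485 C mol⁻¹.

1810 μm

Q = I·t = 40.70 × 21816 = 887900 C; n(e⁻) = 9.203 mol.
n(Ni) = n(e⁻)/2 = 4.601 mol, so m = 4.601 × 58.69 = 270.0 g.
Volume = m/ρ = 270.0 / 8.91 = 30.31 cm³.
Thickness = V/A = 30.31 / 167 = 0.181 cm = 1810 μm.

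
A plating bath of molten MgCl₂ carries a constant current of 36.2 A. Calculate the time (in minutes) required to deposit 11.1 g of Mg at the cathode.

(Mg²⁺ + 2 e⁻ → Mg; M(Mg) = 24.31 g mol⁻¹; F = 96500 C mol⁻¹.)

40.6 min

n(Mg) = m/M = 11.1 / 24.31 = 0.4566 mol.
Each Mg atom requires 2 electrons, so n(e⁻) = 2 × 0.4566 = 0.9132 mol.
Q = n(e⁻)·F = 0.9132 × 96500 = 88120 C.
t = Q/I = 88120 / 36.20 A = 2434 s = 40.6 min.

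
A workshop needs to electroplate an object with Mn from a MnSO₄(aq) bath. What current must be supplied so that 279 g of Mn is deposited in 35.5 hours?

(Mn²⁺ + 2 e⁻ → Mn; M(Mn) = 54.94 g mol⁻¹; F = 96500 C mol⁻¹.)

n(Mn) = 279 / 54.94 = 5.078 mol.
n(e⁻) = 2 × 5.078 = 10.16 mol.
Q = n(e⁻)·F = 10.16 × 96500 = 980100 C.
I = Q/t = 980100 / 127800 s = 7.67 A.

7.67 A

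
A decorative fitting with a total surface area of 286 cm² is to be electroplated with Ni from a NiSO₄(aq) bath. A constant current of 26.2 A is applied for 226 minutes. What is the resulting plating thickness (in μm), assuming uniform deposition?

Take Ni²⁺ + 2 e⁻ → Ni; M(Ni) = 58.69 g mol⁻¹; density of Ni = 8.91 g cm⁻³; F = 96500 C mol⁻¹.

Q = I·t = 26.20 × 13560 = 355300 C; n(e⁻) = 3.682 mol.
n(Ni) = n(e⁻)/2 = 1.841 mol, so m = 1.841 × 58.69 = 108.0 g.
Volume = m/ρ = 108.0 / 8.91 = 12.13 cm³.
Thickness = V/A = 12.13 / 286 = 0.0424 cm = 424 μm.

424 μm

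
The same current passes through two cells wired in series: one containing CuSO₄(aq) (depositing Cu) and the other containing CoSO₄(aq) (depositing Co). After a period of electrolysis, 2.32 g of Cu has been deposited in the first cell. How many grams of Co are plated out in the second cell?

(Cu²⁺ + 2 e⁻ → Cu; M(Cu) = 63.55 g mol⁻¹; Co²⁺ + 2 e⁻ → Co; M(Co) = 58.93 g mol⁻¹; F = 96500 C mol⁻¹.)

n(Cu) = 2.32 / 63.55 = 0.03651 mol.
Since Cu²⁺ + 2 e⁻ → Cu, n(e⁻) passed = 2 × 0.03651 = 0.07301 mol.
Cells in series carry the same charge, so the same 0.07301 mol of electrons passes through cell 2.
Co²⁺ + 2 e⁻ → Co, so n(Co) = 0.07301 / 2 = 0.03651 mol.
m(Co) = 0.03651 × 58.93 = 2.15 g.

2.15 g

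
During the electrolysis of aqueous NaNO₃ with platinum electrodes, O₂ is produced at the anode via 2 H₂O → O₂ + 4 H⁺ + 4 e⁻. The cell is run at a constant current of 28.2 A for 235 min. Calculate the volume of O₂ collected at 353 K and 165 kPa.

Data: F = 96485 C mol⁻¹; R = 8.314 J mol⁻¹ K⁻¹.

18.3 L

Q = I·t = 28.20 A × 14100 s = 397600 C.
n(e⁻) = Q/F = 397600 / 96485 = 4.121 mol.
4 electrons are transferred per O₂ molecule, so n(O₂) = 4.121 / 4 = 1.030 mol.
V = nRT/P = (1.030 × 8.314 × 353) / (165 × 10³ Pa) = 0.0183 m³ = 18.3 L.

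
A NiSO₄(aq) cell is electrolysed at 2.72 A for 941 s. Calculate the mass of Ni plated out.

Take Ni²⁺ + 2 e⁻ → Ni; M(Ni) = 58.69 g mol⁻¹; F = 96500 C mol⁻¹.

0.778 g

Q = I·t = 2.720 A × 941.00 s = 2560 C.
n(e⁻) = Q/F = 2560 / 96500 = 0.02652 mol.
Ni²⁺ + 2 e⁻ → Ni, so n(Ni) = n(e⁻)/2 = 0.01326 mol.
m = n·M = 0.01326 × 58.69 = 0.778 g.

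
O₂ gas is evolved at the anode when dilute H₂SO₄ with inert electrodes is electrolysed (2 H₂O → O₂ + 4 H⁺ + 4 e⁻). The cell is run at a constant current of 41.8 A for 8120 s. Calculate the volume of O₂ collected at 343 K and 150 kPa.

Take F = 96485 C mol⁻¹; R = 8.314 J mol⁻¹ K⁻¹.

Q = I·t = 41.80 A × 8120.0 s = 339400 C.
n(e⁻) = Q/F = 339400 / 96485 = 3.518 mol.
4 electrons are transferred per O₂ molecule, so n(O₂) = 3.518 / 4 = 0.8795 mol.
V = nRT/P = (0.8795 × 8.314 × 343) / (150 × 10³ Pa) = 0.0167 m³ = 16.7 L.

16.7 L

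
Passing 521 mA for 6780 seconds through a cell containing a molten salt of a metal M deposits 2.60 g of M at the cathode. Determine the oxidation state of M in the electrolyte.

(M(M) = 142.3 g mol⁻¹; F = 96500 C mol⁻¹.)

Q = I·t = 0.5210 A × 6780.0 s = 3532 C, so n(e⁻) = 3532/96500 = 0.03660 mol.
n(M) deposited = 2.60 / 142.3 = 0.01827 mol.
Electrons per atom = n(e⁻)/n(M) = 0.03660 / 0.01827 = 2.00 ≈ 2, so the ion is M²⁺.

+2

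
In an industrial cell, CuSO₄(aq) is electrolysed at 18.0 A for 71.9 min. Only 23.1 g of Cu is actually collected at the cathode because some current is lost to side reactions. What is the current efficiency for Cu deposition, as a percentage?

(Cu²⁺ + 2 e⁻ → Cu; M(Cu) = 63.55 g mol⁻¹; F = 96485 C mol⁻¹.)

90.3 %

Q = I·t = 18.00 × 4314.0 = 77650 C; n(e⁻) = 77650/96485 = 0.8048 mol.
Theoretical n(Cu) = n(e⁻)/2 = 0.4024 mol, i.e. m_theo = 0.4024 × 63.55 = 25.57 g.
Efficiency = m_actual / m_theo = 23.1 / 25.57 = 90.3 %.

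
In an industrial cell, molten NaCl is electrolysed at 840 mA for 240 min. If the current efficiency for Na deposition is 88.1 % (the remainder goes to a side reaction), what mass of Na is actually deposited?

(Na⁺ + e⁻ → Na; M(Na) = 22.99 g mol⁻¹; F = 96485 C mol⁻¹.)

2.54 g

Q = I·t = 0.8400 × 14400 = 12100 C.
n(e⁻) = 12100/96485 = 0.1254 mol; theoretically n(Na) = 0.1254/1 = 0.1254 mol, m_theo = 2.882 g.
At 88.1 % efficiency, m_actual = 0.881 × 2.882 = 2.54 g.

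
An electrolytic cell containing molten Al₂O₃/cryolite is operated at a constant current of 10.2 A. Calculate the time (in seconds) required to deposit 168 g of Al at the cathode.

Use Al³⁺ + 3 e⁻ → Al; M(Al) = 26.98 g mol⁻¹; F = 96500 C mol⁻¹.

1.77 × 10⁵ s

n(Al) = m/M = 168 / 26.98 = 6.227 mol.
Each Al atom requires 3 electrons, so n(e⁻) = 3 × 6.227 = 18.68 mol.
Q = n(e⁻)·F = 18.68 × 96500 = 1803000 C.
t = Q/I = 1803000 / 10.20 A = 176700 s.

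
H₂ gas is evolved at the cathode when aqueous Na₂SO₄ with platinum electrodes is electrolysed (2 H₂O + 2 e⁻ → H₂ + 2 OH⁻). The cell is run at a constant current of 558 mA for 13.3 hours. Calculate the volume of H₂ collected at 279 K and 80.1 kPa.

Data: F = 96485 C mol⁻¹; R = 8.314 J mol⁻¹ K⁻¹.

Q = I·t = 0.5580 A × 47880 s = 26720 C.
n(e⁻) = Q/F = 26720 / 96485 = 0.2769 mol.
2 electrons are transferred per H₂ molecule, so n(H₂) = 0.2769 / 2 = 0.1385 mol.
V = nRT/P = (0.1385 × 8.314 × 279) / (80.1 × 10³ Pa) = 0.00401 m³ = 4.01 L.

4.01 L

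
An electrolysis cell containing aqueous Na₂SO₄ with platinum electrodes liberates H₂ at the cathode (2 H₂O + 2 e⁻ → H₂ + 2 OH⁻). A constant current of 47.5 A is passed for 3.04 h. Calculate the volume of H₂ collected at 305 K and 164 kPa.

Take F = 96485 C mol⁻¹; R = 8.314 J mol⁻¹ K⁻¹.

41.7 L

Q = I·t = 47.50 A × 10944 s = 519800 C.
n(e⁻) = Q/F = 519800 / 96485 = 5.388 mol.
2 electrons are transferred per H₂ molecule, so n(H₂) = 5.388 / 2 = 2.694 mol.
V = nRT/P = (2.694 × 8.314 × 305) / (164 × 10³ Pa) = 0.0417 m³ = 41.7 L.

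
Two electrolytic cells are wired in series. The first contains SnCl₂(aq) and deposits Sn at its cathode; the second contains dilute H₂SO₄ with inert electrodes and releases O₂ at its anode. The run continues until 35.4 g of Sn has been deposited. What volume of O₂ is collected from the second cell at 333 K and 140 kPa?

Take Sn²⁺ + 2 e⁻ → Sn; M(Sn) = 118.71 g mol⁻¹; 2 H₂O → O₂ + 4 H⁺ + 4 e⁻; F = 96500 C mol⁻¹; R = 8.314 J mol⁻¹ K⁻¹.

n(Sn) = 35.4 / 118.71 = 0.2982 mol, so n(e⁻) = 2 × 0.2982 = 0.5964 mol.
The cells are in series, so the same 0.5964 mol of electrons passes through the second cell.
2 H₂O → O₂ + 4 H⁺ + 4 e⁻ — 4 mol e⁻ per mol O₂, so n(O₂) = 0.5964/4 = 0.1491 mol.
V = nRT/P = (0.1491 × 8.314 × 333) / (140 × 10³) = 0.00295 m³ = 2.95 L.

2.95 L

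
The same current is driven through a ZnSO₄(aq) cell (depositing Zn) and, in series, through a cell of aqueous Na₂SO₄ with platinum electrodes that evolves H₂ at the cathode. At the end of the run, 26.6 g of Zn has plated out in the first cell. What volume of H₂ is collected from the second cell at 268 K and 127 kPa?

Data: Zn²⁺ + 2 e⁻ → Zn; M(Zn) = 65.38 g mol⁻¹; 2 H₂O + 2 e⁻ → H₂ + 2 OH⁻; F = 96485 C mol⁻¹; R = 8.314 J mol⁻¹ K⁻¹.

n(Zn) = 26.6 / 65.38 = 0.4069 mol, so n(e⁻) = 2 × 0.4069 = 0.8137 mol.
The cells are in series, so the same 0.8137 mol of electrons passes through the second cell.
2 H₂O + 2 e⁻ → H₂ + 2 OH⁻ — 2 mol e⁻ per mol H₂, so n(H₂) = 0.8137/2 = 0.4069 mol.
V = nRT/P = (0.4069 × 8.314 × 268) / (127 × 10³) = 0.00714 m³ = 7.14 L.

7.14 L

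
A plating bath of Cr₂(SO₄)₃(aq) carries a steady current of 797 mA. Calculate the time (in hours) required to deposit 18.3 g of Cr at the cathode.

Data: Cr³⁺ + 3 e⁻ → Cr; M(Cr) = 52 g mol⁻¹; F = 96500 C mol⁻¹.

n(Cr) = m/M = 18.3 / 52 = 0.3519 mol.
Each Cr atom requires 3 electrons, so n(e⁻) = 3 × 0.3519 = 1.056 mol.
Q = n(e⁻)·F = 1.056 × 96500 = 101900 C.
t = Q/I = 101900 / 0.7970 A = 127800 s = 35.5 h.

35.5 h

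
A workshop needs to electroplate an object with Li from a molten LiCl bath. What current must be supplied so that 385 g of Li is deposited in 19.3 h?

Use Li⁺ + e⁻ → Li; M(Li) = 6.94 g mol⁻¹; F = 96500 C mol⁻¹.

n(Li) = 385 / 6.94 = 55.48 mol.
n(e⁻) = 1 × 55.48 = 55.48 mol.
Q = n(e⁻)·F = 55.48 × 96500 = 5353000 C.
I = Q/t = 5353000 / 69480 s = 77.0 A.

77.0 A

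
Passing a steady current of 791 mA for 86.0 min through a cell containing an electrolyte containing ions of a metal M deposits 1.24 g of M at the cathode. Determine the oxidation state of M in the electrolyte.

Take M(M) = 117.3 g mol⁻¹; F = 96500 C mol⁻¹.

+4

Q = I·t = 0.7910 A × 5160.0 s = 4082 C, so n(e⁻) = 4082/96500 = 0.04230 mol.
n(M) deposited = 1.24 / 117.3 = 0.01057 mol.
Electrons per atom = n(e⁻)/n(M) = 0.04230 / 0.01057 = 4.00 ≈ 4, so the ion is M⁴⁺.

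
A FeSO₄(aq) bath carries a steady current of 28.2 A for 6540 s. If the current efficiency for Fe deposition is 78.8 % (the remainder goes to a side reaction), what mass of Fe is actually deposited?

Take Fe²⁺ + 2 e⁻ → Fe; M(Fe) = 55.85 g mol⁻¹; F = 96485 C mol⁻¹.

42.1 g

Q = I·t = 28.20 × 6540.0 = 184400 C.
n(e⁻) = 184400/96485 = 1.911 mol; theoretically n(Fe) = 1.911/2 = 0.9557 mol, m_theo = 53.38 g.
At 78.8 % efficiency, m_actual = 0.788 × 53.38 = 42.1 g.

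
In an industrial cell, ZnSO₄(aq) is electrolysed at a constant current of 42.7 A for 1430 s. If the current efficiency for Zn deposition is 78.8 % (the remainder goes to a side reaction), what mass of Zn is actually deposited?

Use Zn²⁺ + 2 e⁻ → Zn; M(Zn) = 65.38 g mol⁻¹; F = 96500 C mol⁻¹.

Q = I·t = 42.70 × 1430.0 = 61060 C.
n(e⁻) = 61060/96500 = 0.6328 mol; theoretically n(Zn) = 0.6328/2 = 0.3164 mol, m_theo = 20.68 g.
At 78.8 % efficiency, m_actual = 0.788 × 20.68 = 16.3 g.

16.3 g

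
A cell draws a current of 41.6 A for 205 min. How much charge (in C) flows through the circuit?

5.12 × 10⁵ C

Q = I·t = 41.60 A × 12300 s = 5.12 × 10⁵ C.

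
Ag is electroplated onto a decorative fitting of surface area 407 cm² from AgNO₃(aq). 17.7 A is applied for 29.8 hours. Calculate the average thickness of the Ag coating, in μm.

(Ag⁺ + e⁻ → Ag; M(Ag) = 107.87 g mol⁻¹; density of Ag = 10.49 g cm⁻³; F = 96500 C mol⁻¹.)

4970 μm

Q = I·t = 17.70 × 107280 = 1899000 C; n(e⁻) = 19.68 mol.
n(Ag) = n(e⁻)/1 = 19.68 mol, so m = 19.68 × 107.87 = 2123 g.
Volume = m/ρ = 2123 / 10.49 = 202.3 cm³.
Thickness = V/A = 202.3 / 407 = 0.497 cm = 4970 μm.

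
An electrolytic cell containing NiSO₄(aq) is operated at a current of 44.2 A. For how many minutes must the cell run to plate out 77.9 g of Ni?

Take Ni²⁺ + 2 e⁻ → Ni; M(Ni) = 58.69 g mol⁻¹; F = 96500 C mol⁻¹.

n(Ni) = m/M = 77.9 / 58.69 = 1.327 mol.
Each Ni atom requires 2 electrons, so n(e⁻) = 2 × 1.327 = 2.655 mol.
Q = n(e⁻)·F = 2.655 × 96500 = 256200 C.
t = Q/I = 256200 / 44.20 A = 5796 s = 96.6 min.

96.6 min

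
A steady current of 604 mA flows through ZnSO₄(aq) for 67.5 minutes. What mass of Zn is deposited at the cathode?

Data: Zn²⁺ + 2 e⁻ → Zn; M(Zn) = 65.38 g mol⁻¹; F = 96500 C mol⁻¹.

0.829 g

Q = I·t = 0.6040 A × 4050.0 s = 2446 C.
n(e⁻) = Q/F = 2446 / 96500 = 0.02535 mol.
Zn²⁺ + 2 e⁻ → Zn, so n(Zn) = n(e⁻)/2 = 0.01267 mol.
m = n·M = 0.01267 × 65.38 = 0.829 g.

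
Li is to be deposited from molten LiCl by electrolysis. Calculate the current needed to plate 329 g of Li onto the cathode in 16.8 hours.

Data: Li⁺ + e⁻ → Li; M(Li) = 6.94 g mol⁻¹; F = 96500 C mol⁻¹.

n(Li) = 329 / 6.94 = 47.41 mol.
n(e⁻) = 1 × 47.41 = 47.41 mol.
Q = n(e⁻)·F = 47.41 × 96500 = 4575000 C.
I = Q/t = 4575000 / 60480 s = 75.6 A.

75.6 A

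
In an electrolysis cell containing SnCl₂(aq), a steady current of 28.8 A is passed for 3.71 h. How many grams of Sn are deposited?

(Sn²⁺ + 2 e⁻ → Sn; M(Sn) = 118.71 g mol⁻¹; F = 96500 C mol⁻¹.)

Q = I·t = 28.80 A × 13356 s = 384700 C.
n(e⁻) = Q/F = 384700 / 96500 = 3.986 mol.
Sn²⁺ + 2 e⁻ → Sn, so n(Sn) = n(e⁻)/2 = 1.993 mol.
m = n·M = 1.993 × 118.71 = 237 g.

237 g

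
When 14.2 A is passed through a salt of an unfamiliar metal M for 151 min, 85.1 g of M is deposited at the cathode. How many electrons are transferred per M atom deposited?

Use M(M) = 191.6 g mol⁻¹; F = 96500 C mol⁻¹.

3

Q = I·t = 14.20 A × 9060.0 s = 128700 C, so n(e⁻) = 128700/96500 = 1.333 mol.
n(M) deposited = 85.1 / 191.6 = 0.4442 mol.
Electrons per atom = n(e⁻)/n(M) = 1.333 / 0.4442 = 3.00 ≈ 3, so the ion is M³⁺.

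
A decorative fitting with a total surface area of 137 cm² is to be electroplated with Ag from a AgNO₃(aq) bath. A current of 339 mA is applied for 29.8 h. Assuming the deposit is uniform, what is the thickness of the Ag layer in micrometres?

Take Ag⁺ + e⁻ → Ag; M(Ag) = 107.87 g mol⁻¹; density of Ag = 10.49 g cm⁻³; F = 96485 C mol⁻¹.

Q = I·t = 0.3390 × 107280 = 36370 C; n(e⁻) = 0.3769 mol.
n(Ag) = n(e⁻)/1 = 0.3769 mol, so m = 0.3769 × 107.87 = 40.66 g.
Volume = m/ρ = 40.66 / 10.49 = 3.876 cm³.
Thickness = V/A = 3.876 / 137 = 0.0283 cm = 283 μm.

283 μm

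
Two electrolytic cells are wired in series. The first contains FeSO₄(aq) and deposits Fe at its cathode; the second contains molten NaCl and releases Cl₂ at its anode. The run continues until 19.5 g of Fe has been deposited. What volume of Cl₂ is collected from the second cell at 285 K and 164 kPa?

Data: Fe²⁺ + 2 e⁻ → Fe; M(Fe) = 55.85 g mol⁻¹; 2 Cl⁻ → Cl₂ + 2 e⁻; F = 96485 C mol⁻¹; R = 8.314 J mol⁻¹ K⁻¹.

n(Fe) = 19.5 / 55.85 = 0.3491 mol, so n(e⁻) = 2 × 0.3491 = 0.6983 mol.
The cells are in series, so the same 0.6983 mol of electrons passes through the second cell.
2 Cl⁻ → Cl₂ + 2 e⁻ — 2 mol e⁻ per mol Cl₂, so n(Cl₂) = 0.6983/2 = 0.3491 mol.
V = nRT/P = (0.3491 × 8.314 × 285) / (164 × 10³) = 0.00504 m³ = 5.04 L.

5.04 L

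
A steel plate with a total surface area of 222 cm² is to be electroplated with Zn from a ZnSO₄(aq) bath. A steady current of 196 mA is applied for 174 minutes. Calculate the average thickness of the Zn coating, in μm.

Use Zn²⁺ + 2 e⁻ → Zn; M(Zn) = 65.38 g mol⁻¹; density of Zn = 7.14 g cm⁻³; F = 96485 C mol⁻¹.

Q = I·t = 0.1960 × 10440 = 2046 C; n(e⁻) = 0.02121 mol.
n(Zn) = n(e⁻)/2 = 0.01060 mol, so m = 0.01060 × 65.38 = 0.6933 g.
Volume = m/ρ = 0.6933 / 7.14 = 0.09710 cm³.
Thickness = V/A = 0.09710 / 222 = 4.37 × 10⁻⁴ cm = 4.37 μm.

4.37 μm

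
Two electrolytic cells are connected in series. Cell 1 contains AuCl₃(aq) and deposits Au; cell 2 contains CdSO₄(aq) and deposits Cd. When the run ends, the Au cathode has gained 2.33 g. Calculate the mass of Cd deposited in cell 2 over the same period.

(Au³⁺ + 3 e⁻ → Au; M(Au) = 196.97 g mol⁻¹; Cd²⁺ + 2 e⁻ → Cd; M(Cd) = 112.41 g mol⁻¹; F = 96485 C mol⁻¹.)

1.99 g

n(Au) = 2.33 / 196.97 = 0.01183 mol.
Since Au³⁺ + 3 e⁻ → Au, n(e⁻) passed = 3 × 0.01183 = 0.03549 mol.
Cells in series carry the same charge, so the same 0.03549 mol of electrons passes through cell 2.
Cd²⁺ + 2 e⁻ → Cd, so n(Cd) = 0.03549 / 2 = 0.01774 mol.
m(Cd) = 0.01774 × 112.41 = 1.99 g.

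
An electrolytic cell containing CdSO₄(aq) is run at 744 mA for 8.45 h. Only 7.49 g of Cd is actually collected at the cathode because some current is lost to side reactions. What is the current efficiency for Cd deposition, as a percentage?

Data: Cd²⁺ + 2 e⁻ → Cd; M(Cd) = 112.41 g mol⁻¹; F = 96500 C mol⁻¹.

56.8 %

Q = I·t = 0.7440 × 30420 = 22630 C; n(e⁻) = 22630/96500 = 0.2345 mol.
Theoretical n(Cd) = n(e⁻)/2 = 0.1173 mol, i.e. m_theo = 0.1173 × 112.41 = 13.18 g.
Efficiency = m_actual / m_theo = 7.49 / 13.18 = 56.8 %.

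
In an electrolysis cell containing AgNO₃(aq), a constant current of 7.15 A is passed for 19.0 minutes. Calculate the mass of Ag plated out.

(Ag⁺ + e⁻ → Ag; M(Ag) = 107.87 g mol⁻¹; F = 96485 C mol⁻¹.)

Q = I·t = 7.150 A × 1140.0 s = 8151 C.
n(e⁻) = Q/F = 8151 / 96485 = 0.08448 mol.
Ag⁺ + e⁻ → Ag, so n(Ag) = n(e⁻)/1 = 0.08448 mol.
m = n·M = 0.08448 × 107.87 = 9.11 g.

9.11 g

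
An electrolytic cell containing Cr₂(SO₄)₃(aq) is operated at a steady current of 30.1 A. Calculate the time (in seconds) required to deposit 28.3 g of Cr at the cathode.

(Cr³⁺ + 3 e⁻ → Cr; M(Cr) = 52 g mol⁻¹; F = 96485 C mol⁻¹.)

n(Cr) = m/M = 28.3 / 52 = 0.5442 mol.
Each Cr atom requires 3 electrons, so n(e⁻) = 3 × 0.5442 = 1.633 mol.
Q = n(e⁻)·F = 1.633 × 96485 = 157500 C.
t = Q/I = 157500 / 30.10 A = 5234 s.

5230 s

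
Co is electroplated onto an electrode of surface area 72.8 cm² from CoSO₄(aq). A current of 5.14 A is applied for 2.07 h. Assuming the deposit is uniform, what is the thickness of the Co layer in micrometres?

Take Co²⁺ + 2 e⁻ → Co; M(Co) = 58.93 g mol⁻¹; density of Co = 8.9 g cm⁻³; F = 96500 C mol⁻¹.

181 μm

Q = I·t = 5.140 × 7452.0 = 38300 C; n(e⁻) = 0.3969 mol.
n(Co) = n(e⁻)/2 = 0.1985 mol, so m = 0.1985 × 58.93 = 11.70 g.
Volume = m/ρ = 11.70 / 8.9 = 1.314 cm³.
Thickness = V/A = 1.314 / 72.8 = 0.0181 cm = 181 μm.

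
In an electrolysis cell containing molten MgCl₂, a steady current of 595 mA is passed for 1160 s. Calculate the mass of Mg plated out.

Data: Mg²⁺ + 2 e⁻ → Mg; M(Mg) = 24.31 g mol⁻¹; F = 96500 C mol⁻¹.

Q = I·t = 0.5950 A × 1160.0 s = 690.2 C.
n(e⁻) = Q/F = 690.2 / 96500 = 0.007152 mol.
Mg²⁺ + 2 e⁻ → Mg, so n(Mg) = n(e⁻)/2 = 0.003576 mol.
m = n·M = 0.003576 × 24.31 = 0.0869 g.

0.0869 g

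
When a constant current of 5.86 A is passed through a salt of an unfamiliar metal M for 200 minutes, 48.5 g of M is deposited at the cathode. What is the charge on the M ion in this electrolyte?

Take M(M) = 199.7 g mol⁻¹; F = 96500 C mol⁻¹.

+3

Q = I·t = 5.860 A × 12000 s = 70320 C, so n(e⁻) = 70320/96500 = 0.7287 mol.
n(M) deposited = 48.5 / 199.7 = 0.2429 mol.
Electrons per atom = n(e⁻)/n(M) = 0.7287 / 0.2429 = 3.00 ≈ 3, so the ion is M³⁺.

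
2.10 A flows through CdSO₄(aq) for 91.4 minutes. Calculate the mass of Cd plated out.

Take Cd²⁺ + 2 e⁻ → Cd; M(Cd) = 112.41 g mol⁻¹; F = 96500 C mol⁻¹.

6.71 g

Q = I·t = 2.100 A × 5484.0 s = 11520 C.
n(e⁻) = Q/F = 11520 / 96500 = 0.1193 mol.
Cd²⁺ + 2 e⁻ → Cd, so n(Cd) = n(e⁻)/2 = 0.05967 mol.
m = n·M = 0.05967 × 112.41 = 6.71 g.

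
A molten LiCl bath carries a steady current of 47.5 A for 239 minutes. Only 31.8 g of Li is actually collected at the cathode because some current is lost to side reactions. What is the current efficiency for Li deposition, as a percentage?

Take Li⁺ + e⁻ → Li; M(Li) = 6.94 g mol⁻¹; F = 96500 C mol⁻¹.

Q = I·t = 47.50 × 14340 = 681200 C; n(e⁻) = 681200/96500 = 7.059 mol.
Theoretical n(Li) = n(e⁻)/1 = 7.059 mol, i.e. m_theo = 7.059 × 6.94 = 48.99 g.
Efficiency = m_actual / m_theo = 31.8 / 48.99 = 64.9 %.

64.9 %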